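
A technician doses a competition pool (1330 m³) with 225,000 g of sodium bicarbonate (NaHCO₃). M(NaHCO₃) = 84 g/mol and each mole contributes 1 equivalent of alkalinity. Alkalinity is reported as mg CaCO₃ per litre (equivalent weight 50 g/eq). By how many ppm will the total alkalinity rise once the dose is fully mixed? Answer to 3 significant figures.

Volume: 1330 m³ = 1,330,000 L.
Moles of NaHCO₃: 225,000 g ÷ 84 g/mol = 2679 mol → 2679 eq of alkalinity.
As CaCO₃: 2679 eq × 50 g/eq = 133,900 g.
Rise: 133,900 g / 1,330,000 L × 1000 = 100.7 mg/L.

101 ppm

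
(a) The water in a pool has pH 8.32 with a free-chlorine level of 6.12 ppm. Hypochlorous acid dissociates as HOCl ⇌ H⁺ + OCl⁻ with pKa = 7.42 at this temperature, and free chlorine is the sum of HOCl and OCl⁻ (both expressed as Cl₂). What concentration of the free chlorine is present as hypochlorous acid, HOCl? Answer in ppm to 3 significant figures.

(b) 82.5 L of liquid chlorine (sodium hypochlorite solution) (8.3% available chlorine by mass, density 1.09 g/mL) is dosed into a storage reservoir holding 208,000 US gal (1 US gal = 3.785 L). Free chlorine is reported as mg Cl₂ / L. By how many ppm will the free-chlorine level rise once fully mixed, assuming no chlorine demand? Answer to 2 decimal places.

(a) 0.684 ppm; (b) 9.48 ppm

(a) [OCl⁻]/[HOCl] = 10^(pH − pKa) = 10^(8.32 − 7.42) = 10^0.90 = 7.943.
(a) Fraction as HOCl = 1 / (1 + 7.943) = 0.1118.
(a) HOCl = 0.1118 × 6.12 ppm = 0.6843 ppm.

(b) Volume: 208,000 US gal × 3.785 L/gal = 787,280 L.
(b) Mass of solution: 82.5 L × 1000 mL/L × 1.09 g/mL = 89,920 g.
(b) Available chlorine delivered: 89,920 g × 0.083 = 7464 g as Cl₂.
(b) Concentration rise: 7464 g / 787,280 L = 9.48 mg/L = 9.48 ppm.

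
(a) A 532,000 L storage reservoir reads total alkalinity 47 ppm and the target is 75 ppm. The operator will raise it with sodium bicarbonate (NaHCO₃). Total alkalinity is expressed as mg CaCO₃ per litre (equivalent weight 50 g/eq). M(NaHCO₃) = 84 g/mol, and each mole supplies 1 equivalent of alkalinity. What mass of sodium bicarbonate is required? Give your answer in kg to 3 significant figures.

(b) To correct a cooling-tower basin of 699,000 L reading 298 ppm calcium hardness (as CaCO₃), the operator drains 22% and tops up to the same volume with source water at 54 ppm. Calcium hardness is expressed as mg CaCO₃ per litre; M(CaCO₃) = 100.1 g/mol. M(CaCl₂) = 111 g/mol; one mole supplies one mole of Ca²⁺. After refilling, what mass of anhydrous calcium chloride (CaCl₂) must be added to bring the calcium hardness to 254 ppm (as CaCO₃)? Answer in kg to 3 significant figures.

(a) 25.0 kg; (b) 7.50 kg

(a) Alkalinity to add: (75 − 47) = 28 mg/L as CaCO₃ × 532,000 L = 14,900 g as CaCO₃.
(a) Equivalents: 14,900 g ÷ 50 g/eq = 297.9 eq.
(a) NaHCO₃ supplies 1 eq per mole → 297.9 mol.
(a) Mass: 297.9 mol × 84 g/mol = 25,030 g.

(b) After draining 22% and refilling: 298 × 0.78 + 54 × 0.22 = 244.32 ppm.
(b) Deficit to target: 254 − 244.32 = 9.68 mg/L.
(b) As CaCO₃: 9.68 mg/L × 699,000 L = 6766 g; ÷ 100.1 = 67.6 mol Ca²⁺.
(b) Mass: 67.6 × 111 = 7503 g.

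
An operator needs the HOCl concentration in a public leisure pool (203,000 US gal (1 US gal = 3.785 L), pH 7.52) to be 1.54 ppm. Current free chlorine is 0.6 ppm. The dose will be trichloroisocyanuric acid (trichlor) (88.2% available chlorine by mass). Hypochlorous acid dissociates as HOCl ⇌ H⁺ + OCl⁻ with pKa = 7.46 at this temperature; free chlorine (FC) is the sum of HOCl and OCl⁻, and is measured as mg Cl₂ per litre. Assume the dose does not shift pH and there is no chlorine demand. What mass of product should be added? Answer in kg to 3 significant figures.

Volume: 203,000 US gal × 3.785 L/gal = 768,355 L.
[OCl⁻]/[HOCl] = 10^(pH − pKa) = 10^(7.52 − 7.46) = 1.148; fraction as HOCl = 1/(1 + 1.148) = 0.4655.
Free chlorine required for 1.54 ppm HOCl: 1.54 / 0.4655 = 3.308 ppm.
FC to add: 3.308 − 0.6 = 2.708 mg/L as Cl₂.
Cl₂ equivalent: 2.708 mg/L × 768,355 L = 2081 g.
Product at 88.2% available Cl: 2081 / 0.882 = 2359 g.

2.36 kg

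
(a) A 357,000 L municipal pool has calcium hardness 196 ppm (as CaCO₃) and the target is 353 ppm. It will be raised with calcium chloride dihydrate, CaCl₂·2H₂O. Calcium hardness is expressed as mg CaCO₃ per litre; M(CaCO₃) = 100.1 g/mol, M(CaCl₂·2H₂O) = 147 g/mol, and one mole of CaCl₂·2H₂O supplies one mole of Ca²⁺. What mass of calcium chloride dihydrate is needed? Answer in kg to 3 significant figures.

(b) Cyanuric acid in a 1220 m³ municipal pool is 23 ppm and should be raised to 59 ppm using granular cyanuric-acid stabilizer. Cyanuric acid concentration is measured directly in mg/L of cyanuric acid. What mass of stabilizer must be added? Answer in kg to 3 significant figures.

(a) Hardness to add: (353 − 196) = 157 mg/L as CaCO₃ × 357,000 L = 56,050 g as CaCO₃.
(a) Moles of Ca²⁺ (1 mol Ca²⁺ ≡ 1 mol CaCO₃): 56,050 / 100.1 g/mol = 559.9 mol.
(a) Mass of CaCl₂·2H₂O: 559.9 × 147 = 82,310 g.

(b) Volume: 1220 m³ = 1,220,000 L.
(b) CYA to add: (59 − 23) = 36 mg/L × 1,220,000 L = 43,920 g cyanuric acid.

(a) 82.3 kg; (b) 43.9 kg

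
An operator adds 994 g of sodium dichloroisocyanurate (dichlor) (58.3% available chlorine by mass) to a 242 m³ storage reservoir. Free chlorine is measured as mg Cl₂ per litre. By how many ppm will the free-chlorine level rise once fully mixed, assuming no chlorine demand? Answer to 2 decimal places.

2.39 ppm

Volume: 242 m³ = 242,000 L.
Available chlorine delivered: 994 g × 0.583 = 579.5 g as Cl₂.
Concentration rise: 579.5 g / 242,000 L = 2.395 mg/L = 2.39 ppm.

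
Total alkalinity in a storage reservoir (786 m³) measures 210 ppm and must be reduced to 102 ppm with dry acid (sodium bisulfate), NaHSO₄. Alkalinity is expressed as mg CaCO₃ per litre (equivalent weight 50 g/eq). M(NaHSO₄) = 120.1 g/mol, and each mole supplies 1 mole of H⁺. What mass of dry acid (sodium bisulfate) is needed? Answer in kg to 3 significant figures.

Volume: 786 m³ = 786,000 L.
Alkalinity to neutralize: (210 − 102) = 108 mg/L as CaCO₃ × 786,000 L = 84,890 g as CaCO₃.
Equivalents of H⁺ required: 84,890 ÷ 50 g/eq = 1698 eq = 1698 mol NaHSO₄.
Mass of NaHSO₄: 1698 × 120.1 = 203,900 g.

204 kg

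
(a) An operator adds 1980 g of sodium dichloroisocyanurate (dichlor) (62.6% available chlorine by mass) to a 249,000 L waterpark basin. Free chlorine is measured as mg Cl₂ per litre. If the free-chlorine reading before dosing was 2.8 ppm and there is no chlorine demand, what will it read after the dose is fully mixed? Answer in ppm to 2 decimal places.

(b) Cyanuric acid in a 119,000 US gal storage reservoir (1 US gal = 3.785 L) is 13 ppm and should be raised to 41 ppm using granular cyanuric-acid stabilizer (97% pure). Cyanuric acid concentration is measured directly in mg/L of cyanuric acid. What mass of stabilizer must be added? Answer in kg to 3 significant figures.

(a) 7.78 ppm; (b) 13.0 kg

(a) Available chlorine delivered: 1980 g × 0.626 = 1239 g as Cl₂.
(a) Concentration rise: 1239 g / 249,000 L = 4.978 mg/L = 4.98 ppm.
(a) Final FC: 2.8 + 4.98 = 7.78 ppm.

(b) Volume: 119,000 US gal × 3.785 L/gal = 450,415 L.
(b) CYA to add: (41 − 13) = 28 mg/L × 450,415 L = 12,610 g cyanuric acid.
(b) At 97% purity: 12,610 / 0.97 = 13,000 g product.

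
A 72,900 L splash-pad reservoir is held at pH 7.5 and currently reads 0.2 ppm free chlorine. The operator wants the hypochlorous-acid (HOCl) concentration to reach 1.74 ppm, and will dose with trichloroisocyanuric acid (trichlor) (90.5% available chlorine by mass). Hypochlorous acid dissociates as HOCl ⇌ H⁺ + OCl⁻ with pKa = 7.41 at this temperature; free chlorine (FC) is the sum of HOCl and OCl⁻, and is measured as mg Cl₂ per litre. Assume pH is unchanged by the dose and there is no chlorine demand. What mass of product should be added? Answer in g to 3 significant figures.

296 g

[OCl⁻]/[HOCl] = 10^(pH − pKa) = 10^(7.5 − 7.41) = 1.23; fraction as HOCl = 1/(1 + 1.23) = 0.4484.
Free chlorine required for 1.74 ppm HOCl: 1.74 / 0.4484 = 3.881 ppm.
FC to add: 3.881 − 0.2 = 3.681 mg/L as Cl₂.
Cl₂ equivalent: 3.681 mg/L × 72,900 L = 268.3 g.
Product at 90.5% available Cl: 268.3 / 0.905 = 296.5 g.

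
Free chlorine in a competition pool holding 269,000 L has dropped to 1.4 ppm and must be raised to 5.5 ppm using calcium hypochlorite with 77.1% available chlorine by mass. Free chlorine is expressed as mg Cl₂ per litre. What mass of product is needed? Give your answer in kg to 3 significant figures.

1.43 kg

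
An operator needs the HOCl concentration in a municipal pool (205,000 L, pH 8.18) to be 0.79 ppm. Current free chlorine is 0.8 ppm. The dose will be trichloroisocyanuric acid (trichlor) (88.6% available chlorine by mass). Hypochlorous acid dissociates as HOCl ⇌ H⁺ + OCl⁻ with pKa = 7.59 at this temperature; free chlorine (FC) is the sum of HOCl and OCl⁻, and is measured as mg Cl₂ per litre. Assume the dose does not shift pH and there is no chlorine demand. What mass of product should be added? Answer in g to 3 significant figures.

709 g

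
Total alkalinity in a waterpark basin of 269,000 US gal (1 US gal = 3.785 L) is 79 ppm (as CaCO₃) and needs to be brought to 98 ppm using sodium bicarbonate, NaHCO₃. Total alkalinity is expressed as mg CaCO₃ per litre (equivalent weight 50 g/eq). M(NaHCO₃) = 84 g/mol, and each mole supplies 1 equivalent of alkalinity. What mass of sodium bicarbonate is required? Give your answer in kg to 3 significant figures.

Volume: 269,000 US gal × 3.785 L/gal = 1,018,165 L.
Alkalinity to add: (98 − 79) = 19 mg/L as CaCO₃ × 1,018,165 L = 19,350 g as CaCO₃.
Equivalents: 19,350 g ÷ 50 g/eq = 386.9 eq.
NaHCO₃ supplies 1 eq per mole → 386.9 mol.
Mass: 386.9 mol × 84 g/mol = 32,500 g.

32.5 kg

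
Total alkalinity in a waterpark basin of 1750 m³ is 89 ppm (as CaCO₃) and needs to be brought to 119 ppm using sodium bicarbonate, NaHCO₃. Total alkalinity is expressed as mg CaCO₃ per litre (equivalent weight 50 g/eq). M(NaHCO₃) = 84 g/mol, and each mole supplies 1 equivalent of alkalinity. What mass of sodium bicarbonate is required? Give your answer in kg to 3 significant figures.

Volume: 1750 m³ = 1,750,000 L.
Alkalinity to add: (119 − 89) = 30 mg/L as CaCO₃ × 1,750,000 L = 52,500 g as CaCO₃.
Equivalents: 52,500 g ÷ 50 g/eq = 1050 eq.
NaHCO₃ supplies 1 eq per mole → 1050 mol.
Mass: 1050 mol × 84 g/mol = 88,200 g.

88.2 kg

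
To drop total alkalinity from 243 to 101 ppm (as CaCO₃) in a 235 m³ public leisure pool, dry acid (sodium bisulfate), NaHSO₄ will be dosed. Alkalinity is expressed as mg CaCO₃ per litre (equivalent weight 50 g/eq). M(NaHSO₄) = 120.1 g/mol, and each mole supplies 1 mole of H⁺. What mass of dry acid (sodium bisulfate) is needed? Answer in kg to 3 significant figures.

80.2 kg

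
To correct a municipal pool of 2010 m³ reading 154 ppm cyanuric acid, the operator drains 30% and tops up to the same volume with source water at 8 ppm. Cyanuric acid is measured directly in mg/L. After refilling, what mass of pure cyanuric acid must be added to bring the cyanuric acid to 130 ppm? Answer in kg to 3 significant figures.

Volume: 2010 m³ = 2,010,000 L.
After draining 30% and refilling: 154 × 0.70 + 8 × 0.30 = 110.2 ppm.
Deficit to target: 130 − 110.2 = 19.8 mg/L.
Mass: 19.8 mg/L × 2,010,000 L = 39,800 g cyanuric acid.

39.8 kg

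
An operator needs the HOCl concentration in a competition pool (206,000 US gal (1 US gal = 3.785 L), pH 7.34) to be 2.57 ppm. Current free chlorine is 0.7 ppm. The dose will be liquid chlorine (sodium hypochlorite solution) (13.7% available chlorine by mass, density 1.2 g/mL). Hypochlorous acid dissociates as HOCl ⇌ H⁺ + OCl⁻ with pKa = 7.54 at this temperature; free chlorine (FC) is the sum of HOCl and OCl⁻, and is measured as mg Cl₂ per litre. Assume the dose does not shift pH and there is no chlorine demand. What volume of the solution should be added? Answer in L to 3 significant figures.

16.6 L

Volume: 206,000 US gal × 3.785 L/gal = 779,710 L.
[OCl⁻]/[HOCl] = 10^(pH − pKa) = 10^(7.34 − 7.54) = 0.631; fraction as HOCl = 1/(1 + 0.631) = 0.6131.
Free chlorine required for 2.57 ppm HOCl: 2.57 / 0.6131 = 4.192 ppm.
FC to add: 4.192 − 0.7 = 3.492 mg/L as Cl₂.
Cl₂ equivalent: 3.492 mg/L × 779,710 L = 2722 g.
Product at 13.7% available Cl: 2722 / 0.137 = 19,870 g.
Volume: 19,870 g ÷ 1.2 g/mL = 16,560 mL.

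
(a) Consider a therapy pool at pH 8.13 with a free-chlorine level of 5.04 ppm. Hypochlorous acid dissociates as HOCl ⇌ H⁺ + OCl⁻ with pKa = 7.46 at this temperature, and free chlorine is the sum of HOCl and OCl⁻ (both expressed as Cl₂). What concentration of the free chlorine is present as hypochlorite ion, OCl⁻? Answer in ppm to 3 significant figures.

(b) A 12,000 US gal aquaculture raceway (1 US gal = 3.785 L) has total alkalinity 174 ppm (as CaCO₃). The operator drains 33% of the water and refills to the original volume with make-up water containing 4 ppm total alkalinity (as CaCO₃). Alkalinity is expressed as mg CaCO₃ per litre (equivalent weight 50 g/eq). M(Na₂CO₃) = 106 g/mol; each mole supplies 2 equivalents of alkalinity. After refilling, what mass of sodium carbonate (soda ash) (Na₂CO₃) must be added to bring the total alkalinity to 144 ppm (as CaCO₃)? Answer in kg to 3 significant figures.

(a) 4.15 ppm; (b) 1.26 kg

(a) [OCl⁻]/[HOCl] = 10^(pH − pKa) = 10^(8.13 − 7.46) = 10^0.67 = 4.677.
(a) Fraction as HOCl = 1 / (1 + 4.677) = 0.1761.
(a) OCl⁻ = (1 − 0.1761) × 5.04 ppm = 4.152 ppm.

(b) Volume: 12,000 US gal × 3.785 L/gal = 45,420 L.
(b) After draining 33% and refilling: 174 × 0.67 + 4 × 0.33 = 117.9 ppm.
(b) Deficit to target: 144 − 117.9 = 26.1 mg/L.
(b) As CaCO₃: 26.1 mg/L × 45,420 L = 1185 g; ÷ 50 g/eq ÷ 2 = 11.85 mol Na₂CO₃.
(b) Mass: 11.85 × 106 = 1257 g.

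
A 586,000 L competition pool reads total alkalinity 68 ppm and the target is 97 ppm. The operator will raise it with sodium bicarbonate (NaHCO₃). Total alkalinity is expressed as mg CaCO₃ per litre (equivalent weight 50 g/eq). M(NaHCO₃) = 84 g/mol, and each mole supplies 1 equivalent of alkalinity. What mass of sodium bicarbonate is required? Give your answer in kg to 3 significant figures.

28.5 kg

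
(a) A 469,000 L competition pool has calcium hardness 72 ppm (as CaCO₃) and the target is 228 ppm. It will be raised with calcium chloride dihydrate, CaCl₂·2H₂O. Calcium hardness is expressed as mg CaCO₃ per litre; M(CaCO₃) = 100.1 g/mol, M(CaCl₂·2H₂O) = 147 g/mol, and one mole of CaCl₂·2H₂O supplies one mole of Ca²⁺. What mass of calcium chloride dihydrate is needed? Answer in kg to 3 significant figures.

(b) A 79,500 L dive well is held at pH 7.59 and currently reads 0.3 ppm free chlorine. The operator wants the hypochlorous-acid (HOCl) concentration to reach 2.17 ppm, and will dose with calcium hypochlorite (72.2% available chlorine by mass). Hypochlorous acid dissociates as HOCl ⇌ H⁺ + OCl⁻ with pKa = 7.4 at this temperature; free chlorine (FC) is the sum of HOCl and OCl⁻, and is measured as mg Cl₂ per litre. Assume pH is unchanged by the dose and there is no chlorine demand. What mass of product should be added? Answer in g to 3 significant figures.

(a) 107 kg; (b) 576 g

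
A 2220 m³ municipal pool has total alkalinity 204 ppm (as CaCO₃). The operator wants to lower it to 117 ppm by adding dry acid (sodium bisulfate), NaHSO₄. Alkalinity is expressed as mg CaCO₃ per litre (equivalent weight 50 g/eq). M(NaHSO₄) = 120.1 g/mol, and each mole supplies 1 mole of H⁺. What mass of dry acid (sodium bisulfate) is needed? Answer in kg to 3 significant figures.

464 kg

Volume: 2220 m³ = 2,220,000 L.
Alkalinity to neutralize: (204 − 117) = 87 mg/L as CaCO₃ × 2,220,000 L = 193,100 g as CaCO₃.
Equivalents of H⁺ required: 193,100 ÷ 50 g/eq = 3863 eq = 3863 mol NaHSO₄.
Mass of NaHSO₄: 3863 × 120.1 = 463,900 g.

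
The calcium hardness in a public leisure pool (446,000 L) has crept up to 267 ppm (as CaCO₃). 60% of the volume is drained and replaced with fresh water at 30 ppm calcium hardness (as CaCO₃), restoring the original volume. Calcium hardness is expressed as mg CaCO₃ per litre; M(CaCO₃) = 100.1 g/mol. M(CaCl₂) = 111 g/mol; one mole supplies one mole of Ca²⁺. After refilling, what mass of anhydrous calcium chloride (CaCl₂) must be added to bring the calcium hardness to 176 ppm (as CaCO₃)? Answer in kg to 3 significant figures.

25.3 kg

After draining 60% and refilling: 267 × 0.40 + 30 × 0.60 = 124.8 ppm.
Deficit to target: 176 − 124.8 = 51.2 mg/L.
As CaCO₃: 51.2 mg/L × 446,000 L = 22,840 g; ÷ 100.1 = 228.1 mol Ca²⁺.
Mass: 228.1 × 111 = 25,320 g.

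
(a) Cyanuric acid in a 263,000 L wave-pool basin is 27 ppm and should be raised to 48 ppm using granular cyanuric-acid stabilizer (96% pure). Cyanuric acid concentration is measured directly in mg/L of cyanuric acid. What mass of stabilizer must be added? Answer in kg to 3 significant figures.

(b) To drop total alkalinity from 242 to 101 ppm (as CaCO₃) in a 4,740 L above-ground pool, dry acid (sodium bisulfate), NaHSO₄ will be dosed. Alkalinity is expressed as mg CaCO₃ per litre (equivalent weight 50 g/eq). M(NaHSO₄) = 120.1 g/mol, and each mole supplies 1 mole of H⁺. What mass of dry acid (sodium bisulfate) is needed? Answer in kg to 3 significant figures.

(a) CYA to add: (48 − 27) = 21 mg/L × 263,000 L = 5523 g cyanuric acid.
(a) At 96% purity: 5523 / 0.96 = 5753 g product.

(b) Alkalinity to neutralize: (242 − 101) = 141 mg/L as CaCO₃ × 4,740 L = 668.3 g as CaCO₃.
(b) Equivalents of H⁺ required: 668.3 ÷ 50 g/eq = 13.37 eq = 13.37 mol NaHSO₄.
(b) Mass of NaHSO₄: 13.37 × 120.1 = 1605 g.

(a) 5.75 kg; (b) 1.61 kg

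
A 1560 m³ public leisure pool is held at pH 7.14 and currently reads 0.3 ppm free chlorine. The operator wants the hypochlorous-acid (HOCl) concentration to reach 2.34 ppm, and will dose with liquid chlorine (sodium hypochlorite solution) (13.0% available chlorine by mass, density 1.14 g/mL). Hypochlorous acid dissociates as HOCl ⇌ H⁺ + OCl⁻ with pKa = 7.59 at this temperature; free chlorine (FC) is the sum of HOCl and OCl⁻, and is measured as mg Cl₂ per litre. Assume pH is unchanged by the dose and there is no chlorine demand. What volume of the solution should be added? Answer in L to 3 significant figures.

Volume: 1560 m³ = 1,560,000 L.
[OCl⁻]/[HOCl] = 10^(pH − pKa) = 10^(7.14 − 7.59) = 0.3548; fraction as HOCl = 1/(1 + 0.3548) = 0.7381.
Free chlorine required for 2.34 ppm HOCl: 2.34 / 0.7381 = 3.17 ppm.
FC to add: 3.17 − 0.3 = 2.87 mg/L as Cl₂.
Cl₂ equivalent: 2.87 mg/L × 1,560,000 L = 4478 g.
Product at 13.0% available Cl: 4478 / 0.13 = 34,440 g.
Volume: 34,440 g ÷ 1.14 g/mL = 30,210 mL.

30.2 L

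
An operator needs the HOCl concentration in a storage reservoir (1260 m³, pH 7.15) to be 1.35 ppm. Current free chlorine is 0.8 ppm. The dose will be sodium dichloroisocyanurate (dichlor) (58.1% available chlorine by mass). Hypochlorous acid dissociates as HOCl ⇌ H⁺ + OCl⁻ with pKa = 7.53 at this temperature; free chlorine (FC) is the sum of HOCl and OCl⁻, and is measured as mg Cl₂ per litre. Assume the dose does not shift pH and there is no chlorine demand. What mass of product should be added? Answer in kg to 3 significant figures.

2.41 kg

Volume: 1260 m³ = 1,260,000 L.
[OCl⁻]/[HOCl] = 10^(pH − pKa) = 10^(7.15 − 7.53) = 0.4169; fraction as HOCl = 1/(1 + 0.4169) = 0.7058.
Free chlorine required for 1.35 ppm HOCl: 1.35 / 0.7058 = 1.913 ppm.
FC to add: 1.913 − 0.8 = 1.113 mg/L as Cl₂.
Cl₂ equivalent: 1.113 mg/L × 1,260,000 L = 1402 g.
Product at 58.1% available Cl: 1402 / 0.581 = 2413 g.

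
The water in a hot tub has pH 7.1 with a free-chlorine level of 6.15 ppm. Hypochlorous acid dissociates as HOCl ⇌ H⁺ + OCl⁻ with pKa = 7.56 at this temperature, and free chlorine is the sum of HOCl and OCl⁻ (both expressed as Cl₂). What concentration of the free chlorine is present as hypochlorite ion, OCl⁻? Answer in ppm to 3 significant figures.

1.58 ppm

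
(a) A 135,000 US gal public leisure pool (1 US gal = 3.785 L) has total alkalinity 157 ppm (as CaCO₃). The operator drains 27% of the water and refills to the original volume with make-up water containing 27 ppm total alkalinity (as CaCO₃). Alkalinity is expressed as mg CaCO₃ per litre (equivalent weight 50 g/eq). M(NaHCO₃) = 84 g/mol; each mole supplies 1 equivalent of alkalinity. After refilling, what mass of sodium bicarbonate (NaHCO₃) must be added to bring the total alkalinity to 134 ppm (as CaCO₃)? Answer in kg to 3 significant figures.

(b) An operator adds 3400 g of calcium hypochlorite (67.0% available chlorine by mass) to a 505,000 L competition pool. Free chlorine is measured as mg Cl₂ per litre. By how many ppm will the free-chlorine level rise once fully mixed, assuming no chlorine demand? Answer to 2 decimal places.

(a) Volume: 135,000 US gal × 3.785 L/gal = 510,975 L.
(a) After draining 27% and refilling: 157 × 0.73 + 27 × 0.27 = 121.9 ppm.
(a) Deficit to target: 134 − 121.9 = 12.1 mg/L.
(a) As CaCO₃: 12.1 mg/L × 510,975 L = 6183 g; ÷ 50 g/eq ÷ 1 = 123.7 mol NaHCO₃.
(a) Mass: 123.7 × 84 = 10,390 g.

(b) Available chlorine delivered: 3400 g × 0.67 = 2278 g as Cl₂.
(b) Concentration rise: 2278 g / 505,000 L = 4.511 mg/L = 4.51 ppm.

(a) 10.4 kg; (b) 4.51 ppm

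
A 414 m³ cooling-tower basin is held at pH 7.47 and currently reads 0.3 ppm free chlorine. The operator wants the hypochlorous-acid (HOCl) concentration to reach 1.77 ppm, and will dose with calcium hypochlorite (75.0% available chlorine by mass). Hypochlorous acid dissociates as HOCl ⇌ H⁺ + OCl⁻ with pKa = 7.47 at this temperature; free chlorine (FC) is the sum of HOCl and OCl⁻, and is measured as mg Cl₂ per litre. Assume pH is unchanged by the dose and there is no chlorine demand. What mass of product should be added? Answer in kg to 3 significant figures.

1.79 kg

Volume: 414 m³ = 414,000 L.
[OCl⁻]/[HOCl] = 10^(pH − pKa) = 10^(7.47 − 7.47) = 1; fraction as HOCl = 1/(1 + 1) = 0.5.
Free chlorine required for 1.77 ppm HOCl: 1.77 / 0.5 = 3.54 ppm.
FC to add: 3.54 − 0.3 = 3.24 mg/L as Cl₂.
Cl₂ equivalent: 3.24 mg/L × 414,000 L = 1341 g.
Product at 75.0% available Cl: 1341 / 0.75 = 1788 g.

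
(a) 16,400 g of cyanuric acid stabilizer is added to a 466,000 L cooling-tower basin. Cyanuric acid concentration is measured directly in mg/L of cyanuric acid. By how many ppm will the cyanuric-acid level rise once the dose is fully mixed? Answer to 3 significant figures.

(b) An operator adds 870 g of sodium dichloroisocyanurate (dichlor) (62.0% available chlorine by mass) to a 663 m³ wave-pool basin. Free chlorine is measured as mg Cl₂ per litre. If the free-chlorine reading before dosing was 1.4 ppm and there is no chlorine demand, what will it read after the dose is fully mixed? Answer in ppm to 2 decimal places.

(a) 35.2 ppm; (b) 2.21 ppm

(a) Rise: 16,400 g / 466,000 L × 1000 = 35.19 mg/L.

(b) Volume: 663 m³ = 663,000 L.
(b) Available chlorine delivered: 870 g × 0.62 = 539.4 g as Cl₂.
(b) Concentration rise: 539.4 g / 663,000 L = 0.8136 mg/L = 0.81 ppm.
(b) Final FC: 1.4 + 0.81 = 2.21 ppm.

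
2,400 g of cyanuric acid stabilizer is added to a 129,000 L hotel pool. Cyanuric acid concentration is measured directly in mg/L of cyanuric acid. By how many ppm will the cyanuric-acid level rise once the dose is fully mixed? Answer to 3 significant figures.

Rise: 2,400 g / 129,000 L × 1000 = 18.6 mg/L.

18.6 ppm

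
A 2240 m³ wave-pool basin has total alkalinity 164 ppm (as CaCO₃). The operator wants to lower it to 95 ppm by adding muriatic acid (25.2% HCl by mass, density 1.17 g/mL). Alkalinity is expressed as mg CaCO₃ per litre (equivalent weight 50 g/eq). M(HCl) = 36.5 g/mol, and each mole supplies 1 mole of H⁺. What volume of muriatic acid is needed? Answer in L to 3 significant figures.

Volume: 2240 m³ = 2,240,000 L.
Alkalinity to neutralize: (164 − 95) = 69 mg/L as CaCO₃ × 2,240,000 L = 154,600 g as CaCO₃.
Equivalents of H⁺ required: 154,600 ÷ 50 g/eq = 3091 eq = 3091 mol HCl.
Mass of HCl: 3091 × 36.5 = 112,800 g.
Mass of 25.2% solution: 112,800 / 0.252 = 447,700 g.
Volume: 447,700 g ÷ 1.17 g/mL = 382,700 mL.

383 L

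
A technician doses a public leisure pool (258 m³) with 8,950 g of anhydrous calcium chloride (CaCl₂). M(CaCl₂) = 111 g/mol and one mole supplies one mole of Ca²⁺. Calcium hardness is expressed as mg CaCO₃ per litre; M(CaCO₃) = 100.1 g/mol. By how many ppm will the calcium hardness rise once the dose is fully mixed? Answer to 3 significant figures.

Volume: 258 m³ = 258,000 L.
Moles of Ca²⁺: 8,950 g ÷ 111 g/mol = 80.63 mol.
As CaCO₃: 80.63 mol × 100.1 g/mol = 8071 g.
Rise: 8071 g / 258,000 L × 1000 = 31.28 mg/L.

31.3 ppm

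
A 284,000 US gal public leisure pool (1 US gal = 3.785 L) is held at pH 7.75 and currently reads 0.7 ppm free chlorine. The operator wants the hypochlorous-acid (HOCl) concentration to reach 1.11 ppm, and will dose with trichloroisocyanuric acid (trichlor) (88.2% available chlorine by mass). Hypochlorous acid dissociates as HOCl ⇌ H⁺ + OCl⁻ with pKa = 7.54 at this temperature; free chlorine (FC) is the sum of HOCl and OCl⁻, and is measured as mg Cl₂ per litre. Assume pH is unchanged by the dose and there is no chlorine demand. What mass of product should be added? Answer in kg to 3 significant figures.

Volume: 284,000 US gal × 3.785 L/gal = 1,074,940 L.
[OCl⁻]/[HOCl] = 10^(pH − pKa) = 10^(7.75 − 7.54) = 1.622; fraction as HOCl = 1/(1 + 1.622) = 0.3814.
Free chlorine required for 1.11 ppm HOCl: 1.11 / 0.3814 = 2.91 ppm.
FC to add: 2.91 − 0.7 = 2.21 mg/L as Cl₂.
Cl₂ equivalent: 2.21 mg/L × 1,074,940 L = 2376 g.
Product at 88.2% available Cl: 2376 / 0.882 = 2694 g.

2.69 kg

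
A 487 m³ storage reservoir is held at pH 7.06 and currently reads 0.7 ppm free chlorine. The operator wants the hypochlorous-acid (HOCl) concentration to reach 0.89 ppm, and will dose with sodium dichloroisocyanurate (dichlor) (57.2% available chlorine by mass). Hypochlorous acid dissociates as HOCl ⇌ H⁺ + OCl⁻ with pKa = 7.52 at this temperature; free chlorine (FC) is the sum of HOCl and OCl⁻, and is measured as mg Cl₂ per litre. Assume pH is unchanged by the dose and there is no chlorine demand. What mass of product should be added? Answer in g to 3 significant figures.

425 g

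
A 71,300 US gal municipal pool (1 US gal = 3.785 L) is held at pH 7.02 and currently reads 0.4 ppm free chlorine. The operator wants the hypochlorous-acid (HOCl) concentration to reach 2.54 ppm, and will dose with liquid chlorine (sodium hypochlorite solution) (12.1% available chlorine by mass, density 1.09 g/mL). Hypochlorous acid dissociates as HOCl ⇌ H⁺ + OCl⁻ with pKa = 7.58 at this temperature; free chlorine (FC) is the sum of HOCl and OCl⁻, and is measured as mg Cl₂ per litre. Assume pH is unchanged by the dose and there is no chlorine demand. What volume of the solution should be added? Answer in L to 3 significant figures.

Volume: 71,300 US gal × 3.785 L/gal = 269,870 L.
[OCl⁻]/[HOCl] = 10^(pH − pKa) = 10^(7.02 − 7.58) = 0.2754; fraction as HOCl = 1/(1 + 0.2754) = 0.7841.
Free chlorine required for 2.54 ppm HOCl: 2.54 / 0.7841 = 3.24 ppm.
FC to add: 3.24 − 0.4 = 2.84 mg/L as Cl₂.
Cl₂ equivalent: 2.84 mg/L × 269,870 L = 766.3 g.
Product at 12.1% available Cl: 766.3 / 0.121 = 6333 g.
Volume: 6333 g ÷ 1.09 g/mL = 5810 mL.

5.81 L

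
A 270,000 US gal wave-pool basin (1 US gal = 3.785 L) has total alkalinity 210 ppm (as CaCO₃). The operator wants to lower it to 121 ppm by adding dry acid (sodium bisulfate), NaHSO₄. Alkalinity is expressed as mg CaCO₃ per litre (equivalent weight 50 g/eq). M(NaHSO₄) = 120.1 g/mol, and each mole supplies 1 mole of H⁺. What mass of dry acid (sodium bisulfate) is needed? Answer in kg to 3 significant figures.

218 kg

Volume: 270,000 US gal × 3.785 L/gal = 1,021,950 L.
Alkalinity to neutralize: (210 − 121) = 89 mg/L as CaCO₃ × 1,021,950 L = 90,950 g as CaCO₃.
Equivalents of H⁺ required: 90,950 ÷ 50 g/eq = 1819 eq = 1819 mol NaHSO₄.
Mass of NaHSO₄: 1819 × 120.1 = 218,500 g.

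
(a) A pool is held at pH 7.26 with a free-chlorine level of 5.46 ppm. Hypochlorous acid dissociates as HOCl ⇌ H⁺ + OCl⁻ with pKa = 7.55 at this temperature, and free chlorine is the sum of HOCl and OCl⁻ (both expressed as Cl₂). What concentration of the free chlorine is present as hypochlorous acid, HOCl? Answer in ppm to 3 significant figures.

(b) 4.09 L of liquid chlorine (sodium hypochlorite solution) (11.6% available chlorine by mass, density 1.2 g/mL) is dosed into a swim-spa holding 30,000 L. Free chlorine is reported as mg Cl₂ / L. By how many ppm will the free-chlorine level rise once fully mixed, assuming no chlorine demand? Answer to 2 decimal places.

(a) [OCl⁻]/[HOCl] = 10^(pH − pKa) = 10^(7.26 − 7.55) = 10^-0.29 = 0.5129.
(a) Fraction as HOCl = 1 / (1 + 0.5129) = 0.661.
(a) HOCl = 0.661 × 5.46 ppm = 3.609 ppm.

(b) Mass of solution: 4.09 L × 1000 mL/L × 1.2 g/mL = 4908 g.
(b) Available chlorine delivered: 4908 g × 0.116 = 569.3 g as Cl₂.
(b) Concentration rise: 569.3 g / 30,000 L = 18.98 mg/L = 18.98 ppm.

(a) 3.61 ppm; (b) 18.98 ppm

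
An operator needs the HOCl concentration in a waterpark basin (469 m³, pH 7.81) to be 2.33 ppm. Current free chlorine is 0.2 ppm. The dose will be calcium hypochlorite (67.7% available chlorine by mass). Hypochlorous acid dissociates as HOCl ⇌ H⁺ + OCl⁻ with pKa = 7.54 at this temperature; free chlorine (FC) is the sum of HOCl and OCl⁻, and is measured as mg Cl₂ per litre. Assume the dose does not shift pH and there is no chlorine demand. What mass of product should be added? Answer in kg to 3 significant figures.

4.48 kg

Volume: 469 m³ = 469,000 L.
[OCl⁻]/[HOCl] = 10^(pH − pKa) = 10^(7.81 − 7.54) = 1.862; fraction as HOCl = 1/(1 + 1.862) = 0.3494.
Free chlorine required for 2.33 ppm HOCl: 2.33 / 0.3494 = 6.669 ppm.
FC to add: 6.669 − 0.2 = 6.469 mg/L as Cl₂.
Cl₂ equivalent: 6.469 mg/L × 469,000 L = 3034 g.
Product at 67.7% available Cl: 3034 / 0.677 = 4481 g.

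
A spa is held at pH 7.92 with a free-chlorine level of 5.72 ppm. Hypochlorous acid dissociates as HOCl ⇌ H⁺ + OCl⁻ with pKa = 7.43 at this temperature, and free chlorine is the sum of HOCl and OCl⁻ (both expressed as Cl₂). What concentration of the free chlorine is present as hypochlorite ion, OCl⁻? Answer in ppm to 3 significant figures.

4.32 ppm

[OCl⁻]/[HOCl] = 10^(pH − pKa) = 10^(7.92 − 7.43) = 10^0.49 = 3.09.
Fraction as HOCl = 1 / (1 + 3.09) = 0.2445.
OCl⁻ = (1 − 0.2445) × 5.72 ppm = 4.322 ppm.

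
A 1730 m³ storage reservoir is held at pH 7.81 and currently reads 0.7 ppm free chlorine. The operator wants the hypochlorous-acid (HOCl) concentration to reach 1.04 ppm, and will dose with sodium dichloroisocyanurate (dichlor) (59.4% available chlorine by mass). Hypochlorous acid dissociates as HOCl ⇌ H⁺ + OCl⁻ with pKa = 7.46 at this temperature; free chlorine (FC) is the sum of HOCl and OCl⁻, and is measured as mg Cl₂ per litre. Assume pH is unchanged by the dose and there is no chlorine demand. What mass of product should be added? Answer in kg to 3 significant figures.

Volume: 1730 m³ = 1,730,000 L.
[OCl⁻]/[HOCl] = 10^(pH − pKa) = 10^(7.81 − 7.46) = 2.239; fraction as HOCl = 1/(1 + 2.239) = 0.3088.
Free chlorine required for 1.04 ppm HOCl: 1.04 / 0.3088 = 3.368 ppm.
FC to add: 3.368 − 0.7 = 2.668 mg/L as Cl₂.
Cl₂ equivalent: 2.668 mg/L × 1,730,000 L = 4616 g.
Product at 59.4% available Cl: 4616 / 0.594 = 7771 g.

7.77 kg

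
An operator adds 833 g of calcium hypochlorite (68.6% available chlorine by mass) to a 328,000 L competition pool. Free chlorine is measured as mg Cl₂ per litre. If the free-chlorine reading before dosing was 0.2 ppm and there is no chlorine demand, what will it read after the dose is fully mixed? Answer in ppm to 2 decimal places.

1.94 ppm

Available chlorine delivered: 833 g × 0.686 = 571.4 g as Cl₂.
Concentration rise: 571.4 g / 328,000 L = 1.742 mg/L = 1.74 ppm.
Final FC: 0.2 + 1.74 = 1.94 ppm.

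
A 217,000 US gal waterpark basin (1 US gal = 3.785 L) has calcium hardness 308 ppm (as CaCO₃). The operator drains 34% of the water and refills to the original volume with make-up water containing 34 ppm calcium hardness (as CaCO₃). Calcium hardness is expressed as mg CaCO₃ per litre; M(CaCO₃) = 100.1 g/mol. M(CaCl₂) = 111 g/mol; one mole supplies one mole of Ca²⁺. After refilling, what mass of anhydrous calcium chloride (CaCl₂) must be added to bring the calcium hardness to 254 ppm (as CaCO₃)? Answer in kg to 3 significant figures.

Volume: 217,000 US gal × 3.785 L/gal = 821,345 L.
After draining 34% and refilling: 308 × 0.66 + 34 × 0.34 = 214.84 ppm.
Deficit to target: 254 − 214.84 = 39.16 mg/L.
As CaCO₃: 39.16 mg/L × 821,345 L = 32,160 g; ÷ 100.1 = 321.3 mol Ca²⁺.
Mass: 321.3 × 111 = 35,670 g.

35.7 kg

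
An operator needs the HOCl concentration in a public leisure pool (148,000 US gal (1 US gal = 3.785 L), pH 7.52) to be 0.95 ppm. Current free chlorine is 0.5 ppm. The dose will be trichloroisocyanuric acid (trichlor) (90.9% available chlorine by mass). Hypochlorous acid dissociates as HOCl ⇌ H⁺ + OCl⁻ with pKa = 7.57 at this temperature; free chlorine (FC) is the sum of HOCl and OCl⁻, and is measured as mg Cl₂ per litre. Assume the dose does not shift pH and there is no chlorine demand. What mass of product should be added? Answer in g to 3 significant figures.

Volume: 148,000 US gal × 3.785 L/gal = 560,180 L.
[OCl⁻]/[HOCl] = 10^(pH − pKa) = 10^(7.52 − 7.57) = 0.8913; fraction as HOCl = 1/(1 + 0.8913) = 0.5288.
Free chlorine required for 0.95 ppm HOCl: 0.95 / 0.5288 = 1.797 ppm.
FC to add: 1.797 − 0.5 = 1.297 mg/L as Cl₂.
Cl₂ equivalent: 1.297 mg/L × 560,180 L = 726.4 g.
Product at 90.9% available Cl: 726.4 / 0.909 = 799.1 g.

799 g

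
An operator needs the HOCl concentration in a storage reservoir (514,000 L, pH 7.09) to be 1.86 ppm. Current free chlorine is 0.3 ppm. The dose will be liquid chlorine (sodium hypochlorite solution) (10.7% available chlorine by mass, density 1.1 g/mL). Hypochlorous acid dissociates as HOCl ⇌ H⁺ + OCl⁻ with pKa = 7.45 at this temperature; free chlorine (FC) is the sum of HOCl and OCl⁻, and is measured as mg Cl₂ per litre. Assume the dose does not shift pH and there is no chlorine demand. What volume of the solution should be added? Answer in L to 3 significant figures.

[OCl⁻]/[HOCl] = 10^(pH − pKa) = 10^(7.09 − 7.45) = 0.4365; fraction as HOCl = 1/(1 + 0.4365) = 0.6961.
Free chlorine required for 1.86 ppm HOCl: 1.86 / 0.6961 = 2.672 ppm.
FC to add: 2.672 − 0.3 = 2.372 mg/L as Cl₂.
Cl₂ equivalent: 2.372 mg/L × 514,000 L = 1219 g.
Product at 10.7% available Cl: 1219 / 0.107 = 11,390 g.
Volume: 11,390 g ÷ 1.1 g/mL = 10,360 mL.

10.4 L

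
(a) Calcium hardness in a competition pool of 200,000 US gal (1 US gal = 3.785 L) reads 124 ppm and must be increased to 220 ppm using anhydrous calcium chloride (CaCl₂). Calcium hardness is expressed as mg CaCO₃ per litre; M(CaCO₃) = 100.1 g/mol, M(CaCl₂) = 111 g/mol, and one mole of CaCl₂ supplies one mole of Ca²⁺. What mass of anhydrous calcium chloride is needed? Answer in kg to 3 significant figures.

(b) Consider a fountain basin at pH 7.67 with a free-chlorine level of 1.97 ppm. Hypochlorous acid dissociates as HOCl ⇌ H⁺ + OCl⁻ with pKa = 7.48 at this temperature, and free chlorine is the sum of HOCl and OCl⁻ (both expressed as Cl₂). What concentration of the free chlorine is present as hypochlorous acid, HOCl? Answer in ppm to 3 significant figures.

(a) Volume: 200,000 US gal × 3.785 L/gal = 757,000 L.
(a) Hardness to add: (220 − 124) = 96 mg/L as CaCO₃ × 757,000 L = 72,670 g as CaCO₃.
(a) Moles of Ca²⁺ (1 mol Ca²⁺ ≡ 1 mol CaCO₃): 72,670 / 100.1 g/mol = 726 mol.
(a) Mass of CaCl₂: 726 × 111 = 80,590 g.

(b) [OCl⁻]/[HOCl] = 10^(pH − pKa) = 10^(7.67 − 7.48) = 10^0.19 = 1.549.
(b) Fraction as HOCl = 1 / (1 + 1.549) = 0.3923.
(b) HOCl = 0.3923 × 1.97 ppm = 0.7729 ppm.

(a) 80.6 kg; (b) 0.773 ppm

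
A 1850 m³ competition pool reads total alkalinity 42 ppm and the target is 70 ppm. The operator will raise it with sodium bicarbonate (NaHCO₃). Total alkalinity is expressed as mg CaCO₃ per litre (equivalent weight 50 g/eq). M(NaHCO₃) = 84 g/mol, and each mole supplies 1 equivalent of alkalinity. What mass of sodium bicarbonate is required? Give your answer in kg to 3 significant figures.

Volume: 1850 m³ = 1,850,000 L.
Alkalinity to add: (70 − 42) = 28 mg/L as CaCO₃ × 1,850,000 L = 51,800 g as CaCO₃.
Equivalents: 51,800 g ÷ 50 g/eq = 1036 eq.
NaHCO₃ supplies 1 eq per mole → 1036 mol.
Mass: 1036 mol × 84 g/mol = 87,020 g.

87.0 kg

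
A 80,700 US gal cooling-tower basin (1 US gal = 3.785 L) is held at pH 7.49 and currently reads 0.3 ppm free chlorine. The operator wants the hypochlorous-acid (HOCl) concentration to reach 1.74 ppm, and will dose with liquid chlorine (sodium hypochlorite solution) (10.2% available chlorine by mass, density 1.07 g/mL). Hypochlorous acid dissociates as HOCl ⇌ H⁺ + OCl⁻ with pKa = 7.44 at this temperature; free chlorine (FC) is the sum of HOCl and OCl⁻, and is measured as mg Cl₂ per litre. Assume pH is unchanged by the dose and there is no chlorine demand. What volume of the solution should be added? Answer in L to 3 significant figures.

Volume: 80,700 US gal × 3.785 L/gal = 305,450 L.
[OCl⁻]/[HOCl] = 10^(pH − pKa) = 10^(7.49 − 7.44) = 1.122; fraction as HOCl = 1/(1 + 1.122) = 0.4712.
Free chlorine required for 1.74 ppm HOCl: 1.74 / 0.4712 = 3.692 ppm.
FC to add: 3.692 − 0.3 = 3.392 mg/L as Cl₂.
Cl₂ equivalent: 3.392 mg/L × 305,450 L = 1036 g.
Product at 10.2% available Cl: 1036 / 0.102 = 10,160 g.
Volume: 10,160 g ÷ 1.07 g/mL = 9494 mL.

9.49 L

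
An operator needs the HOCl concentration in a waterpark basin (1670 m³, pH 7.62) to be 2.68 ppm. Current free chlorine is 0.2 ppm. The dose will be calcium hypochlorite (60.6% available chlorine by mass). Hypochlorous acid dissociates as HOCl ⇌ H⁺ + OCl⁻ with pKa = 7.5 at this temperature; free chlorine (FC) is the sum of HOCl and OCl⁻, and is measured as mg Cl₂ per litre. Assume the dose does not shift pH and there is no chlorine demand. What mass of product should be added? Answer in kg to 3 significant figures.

Volume: 1670 m³ = 1,670,000 L.
[OCl⁻]/[HOCl] = 10^(pH − pKa) = 10^(7.62 − 7.5) = 1.318; fraction as HOCl = 1/(1 + 1.318) = 0.4314.
Free chlorine required for 2.68 ppm HOCl: 2.68 / 0.4314 = 6.213 ppm.
FC to add: 6.213 − 0.2 = 6.013 mg/L as Cl₂.
Cl₂ equivalent: 6.013 mg/L × 1,670,000 L = 10,040 g.
Product at 60.6% available Cl: 10,040 / 0.606 = 16,570 g.

16.6 kg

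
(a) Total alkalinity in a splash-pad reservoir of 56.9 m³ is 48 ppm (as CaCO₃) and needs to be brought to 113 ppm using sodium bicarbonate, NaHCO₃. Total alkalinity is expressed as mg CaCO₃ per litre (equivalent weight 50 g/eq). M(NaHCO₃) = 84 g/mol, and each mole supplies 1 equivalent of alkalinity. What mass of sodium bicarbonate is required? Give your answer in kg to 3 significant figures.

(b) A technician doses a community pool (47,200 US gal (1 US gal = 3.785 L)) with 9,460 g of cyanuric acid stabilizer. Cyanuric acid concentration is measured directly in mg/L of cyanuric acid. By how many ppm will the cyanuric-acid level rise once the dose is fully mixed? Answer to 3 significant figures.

(a) 6.21 kg; (b) 53.0 ppm

(a) Volume: 56.9 m³ = 56,900 L.
(a) Alkalinity to add: (113 − 48) = 65 mg/L as CaCO₃ × 56,900 L = 3698 g as CaCO₃.
(a) Equivalents: 3698 g ÷ 50 g/eq = 73.97 eq.
(a) NaHCO₃ supplies 1 eq per mole → 73.97 mol.
(a) Mass: 73.97 mol × 84 g/mol = 6213 g.

(b) Volume: 47,200 US gal × 3.785 L/gal = 178,652 L.
(b) Rise: 9,460 g / 178,652 L × 1000 = 52.95 mg/L.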